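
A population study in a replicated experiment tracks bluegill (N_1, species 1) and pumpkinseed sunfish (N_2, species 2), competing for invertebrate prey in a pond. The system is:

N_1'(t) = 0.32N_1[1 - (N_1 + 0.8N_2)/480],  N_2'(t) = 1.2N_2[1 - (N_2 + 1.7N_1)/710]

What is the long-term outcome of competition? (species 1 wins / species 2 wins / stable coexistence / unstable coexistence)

unstable coexistence (outcome depends on initial conditions)

Compare the nullcline intercepts: K1/α12 = 480/0.8 = 600 < K2 = 710; K2/α21 = 710/1.7 = 418 < K1 = 480.
Since both are reversed, neither can invade when rare; the interior point is a saddle.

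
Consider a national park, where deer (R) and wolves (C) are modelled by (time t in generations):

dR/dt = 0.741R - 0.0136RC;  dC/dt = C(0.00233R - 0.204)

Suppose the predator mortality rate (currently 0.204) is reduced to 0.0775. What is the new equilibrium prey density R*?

At the interior fixed point, setting dC/dt = 0 with C > 0 fixes R* = (predator death rate)/(RC coefficient) — independent of the other coefficients.
With the change, R* = 0.0775/0.00233 = 33.3; it falls from 87.6.

R* ≈ 33.3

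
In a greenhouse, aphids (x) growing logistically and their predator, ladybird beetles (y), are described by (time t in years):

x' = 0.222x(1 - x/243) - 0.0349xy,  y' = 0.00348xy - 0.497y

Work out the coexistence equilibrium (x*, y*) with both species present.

x* ≈ 143, y* ≈ 2.62

From dy/dt = 0 with y > 0: 0.00348x* = 0.497, so x* = 143.
Substitute into dx/dt = 0: 0.222(1 - 143/243) = 0.0349y*.
The bracket is 0.412, giving y* = 0.0915/0.0349 = 2.62.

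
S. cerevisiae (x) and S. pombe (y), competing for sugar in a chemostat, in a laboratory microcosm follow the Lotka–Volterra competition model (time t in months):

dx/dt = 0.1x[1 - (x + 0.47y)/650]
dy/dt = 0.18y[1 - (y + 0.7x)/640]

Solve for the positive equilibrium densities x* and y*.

Setting both brackets to zero gives the nullclines x + 0.47y = 650 and 0.7x + y = 640.
Substituting y = 640 - 0.7x into the first: x(1 - 0.47·0.7) = 650 - 0.47·640.
So x* = 349/0.671 = 520, and then y* = 640 - 0.7·520 = 276.

x* ≈ 520, y* ≈ 276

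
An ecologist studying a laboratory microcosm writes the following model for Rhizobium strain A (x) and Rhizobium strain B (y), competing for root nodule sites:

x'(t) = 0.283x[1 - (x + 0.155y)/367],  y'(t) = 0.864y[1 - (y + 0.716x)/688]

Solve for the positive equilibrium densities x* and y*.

x* ≈ 293, y* ≈ 478

Setting both brackets to zero gives the nullclines x + 0.155y = 367 and 0.716x + y = 688.
Substituting y = 688 - 0.716x into the first: x(1 - 0.155·0.716) = 367 - 0.155·688.
So x* = 260/0.889 = 293, and then y* = 688 - 0.716·293 = 478.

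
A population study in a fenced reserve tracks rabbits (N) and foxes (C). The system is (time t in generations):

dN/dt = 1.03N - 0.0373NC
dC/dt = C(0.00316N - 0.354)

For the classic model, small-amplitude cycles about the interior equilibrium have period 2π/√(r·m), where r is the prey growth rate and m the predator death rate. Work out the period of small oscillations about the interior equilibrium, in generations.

T ≈ 10.4 generations

Here r = 1.03 and m = 0.354, so r·m = 0.365.
ω = √0.365 = 0.604 per generation, hence T = 2π/ω ≈ 10.4 generations.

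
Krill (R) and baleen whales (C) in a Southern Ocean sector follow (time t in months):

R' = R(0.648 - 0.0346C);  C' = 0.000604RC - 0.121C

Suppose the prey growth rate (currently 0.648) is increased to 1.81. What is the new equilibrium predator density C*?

At the interior fixed point, setting dR/dt = 0 with R > 0 fixes C* = (prey growth rate)/(RC coefficient) — independent of the other coefficients.
With the change, C* = 1.81/0.0346 = 52.3; it rises from 18.7.

C* ≈ 52.3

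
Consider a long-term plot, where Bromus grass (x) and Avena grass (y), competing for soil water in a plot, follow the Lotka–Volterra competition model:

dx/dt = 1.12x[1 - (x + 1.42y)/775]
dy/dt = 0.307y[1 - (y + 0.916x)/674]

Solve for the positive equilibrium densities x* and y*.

Setting both brackets to zero gives the nullclines x + 1.42y = 775 and 0.916x + y = 674.
Substituting y = 674 - 0.916x into the first: x(1 - 1.42·0.916) = 775 - 1.42·674.
So x* = -182/-0.301 = 605, and then y* = 674 - 0.916·605 = 119.

x* ≈ 605, y* ≈ 119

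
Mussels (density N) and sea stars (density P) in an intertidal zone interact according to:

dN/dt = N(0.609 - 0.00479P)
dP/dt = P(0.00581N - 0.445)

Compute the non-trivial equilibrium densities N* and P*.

N* ≈ 76.6, P* ≈ 127

Set dP/dt = 0 with P > 0: 0.00581N - 0.445 = 0, so N* = 0.445/0.00581 = 76.6.
Set dN/dt = 0 with N > 0: 0.609 - 0.00479P = 0, so P* = 0.609/0.00479 = 127.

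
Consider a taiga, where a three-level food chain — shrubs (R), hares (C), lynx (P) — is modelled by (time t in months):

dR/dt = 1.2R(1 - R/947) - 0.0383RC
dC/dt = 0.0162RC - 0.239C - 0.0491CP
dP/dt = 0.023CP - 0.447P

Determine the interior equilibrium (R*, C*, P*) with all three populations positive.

R* ≈ 360, C* ≈ 19.4, P* ≈ 114

From dP/dt = 0: 0.023C* = 0.447, so C* = 19.4.
From dR/dt = 0: 1.2(1 - R*/947) = 0.0383·19.4, giving R* = 947·(1 - 0.62) = 360.
From dC/dt = 0: 0.0162·360 - 0.239 = 0.0491P*, so P* = 5.59/0.0491 = 114.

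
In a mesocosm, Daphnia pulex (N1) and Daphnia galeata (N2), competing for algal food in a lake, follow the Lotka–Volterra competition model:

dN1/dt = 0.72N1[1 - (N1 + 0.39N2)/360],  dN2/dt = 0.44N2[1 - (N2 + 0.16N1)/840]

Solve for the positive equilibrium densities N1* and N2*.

Setting both brackets to zero gives the nullclines N1 + 0.39N2 = 360 and 0.16N1 + N2 = 840.
Substituting N2 = 840 - 0.16N1 into the first: N1(1 - 0.39·0.16) = 360 - 0.39·840.
So N1* = 32.4/0.938 = 34.6, and then N2* = 840 - 0.16·34.6 = 834.

N1* ≈ 34.6, N2* ≈ 834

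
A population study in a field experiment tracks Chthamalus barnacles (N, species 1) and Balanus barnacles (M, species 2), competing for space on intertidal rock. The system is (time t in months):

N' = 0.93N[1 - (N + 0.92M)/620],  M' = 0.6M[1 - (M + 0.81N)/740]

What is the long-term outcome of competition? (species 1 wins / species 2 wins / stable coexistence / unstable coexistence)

species 2 excludes species 1

Compare the nullcline intercepts: K1/α12 = 620/0.92 = 674 < K2 = 740; K2/α21 = 740/0.81 = 914 > K1 = 620.
Since the inequalities point opposite ways, species 2 can invade but species 1 cannot.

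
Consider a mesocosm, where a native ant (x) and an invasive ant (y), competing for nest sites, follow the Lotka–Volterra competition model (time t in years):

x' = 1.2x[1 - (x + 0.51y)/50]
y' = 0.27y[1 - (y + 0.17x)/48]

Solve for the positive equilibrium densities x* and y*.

x* ≈ 27.9, y* ≈ 43.2

Setting both brackets to zero gives the nullclines x + 0.51y = 50 and 0.17x + y = 48.
Substituting y = 48 - 0.17x into the first: x(1 - 0.51·0.17) = 50 - 0.51·48.
So x* = 25.5/0.913 = 27.9, and then y* = 48 - 0.17·27.9 = 43.2.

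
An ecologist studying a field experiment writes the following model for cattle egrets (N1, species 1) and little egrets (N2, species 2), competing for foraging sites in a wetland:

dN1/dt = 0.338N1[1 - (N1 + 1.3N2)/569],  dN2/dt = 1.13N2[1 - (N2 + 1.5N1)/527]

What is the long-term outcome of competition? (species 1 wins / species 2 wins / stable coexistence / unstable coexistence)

Compare the nullcline intercepts: K1/α12 = 569/1.3 = 438 < K2 = 527; K2/α21 = 527/1.5 = 351 < K1 = 569.
Since both are reversed, neither can invade when rare; the interior point is a saddle.

unstable coexistence (outcome depends on initial conditions)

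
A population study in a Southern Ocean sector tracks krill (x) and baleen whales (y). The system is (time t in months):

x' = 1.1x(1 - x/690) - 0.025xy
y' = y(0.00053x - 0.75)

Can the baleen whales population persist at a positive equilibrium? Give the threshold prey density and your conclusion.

The predator equation gives dy/dt > 0 only when x > 0.75/0.00053 = 1420.
Without the predator, x → K = 690. Since 690 < 1420, the predator cannot invade.

Threshold x = 1420; K < 1420, so no, the predator goes extinct.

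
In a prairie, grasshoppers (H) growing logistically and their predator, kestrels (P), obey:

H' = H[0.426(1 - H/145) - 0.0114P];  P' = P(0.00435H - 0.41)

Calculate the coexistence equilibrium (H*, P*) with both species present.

H* ≈ 94.3, P* ≈ 13.1

From dP/dt = 0 with P > 0: 0.00435H* = 0.41, so H* = 94.3.
Substitute into dH/dt = 0: 0.426(1 - 94.3/145) = 0.0114P*.
The bracket is 0.35, giving P* = 0.149/0.0114 = 13.1.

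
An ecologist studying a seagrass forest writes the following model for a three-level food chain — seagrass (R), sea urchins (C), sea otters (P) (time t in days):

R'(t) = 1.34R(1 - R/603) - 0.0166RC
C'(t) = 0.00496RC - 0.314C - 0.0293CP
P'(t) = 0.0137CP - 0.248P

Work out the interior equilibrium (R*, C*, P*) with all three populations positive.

R* ≈ 468, C* ≈ 18.1, P* ≈ 68.5

From dP/dt = 0: 0.0137C* = 0.248, so C* = 18.1.
From dR/dt = 0: 1.34(1 - R*/603) = 0.0166·18.1, giving R* = 603·(1 - 0.224) = 468.
From dC/dt = 0: 0.00496·468 - 0.314 = 0.0293P*, so P* = 2.01/0.0293 = 68.5.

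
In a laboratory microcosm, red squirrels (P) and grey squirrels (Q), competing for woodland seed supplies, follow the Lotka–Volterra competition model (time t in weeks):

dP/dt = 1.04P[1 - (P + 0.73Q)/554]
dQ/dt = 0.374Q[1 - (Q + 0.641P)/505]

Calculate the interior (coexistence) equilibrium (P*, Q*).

P* ≈ 348, Q* ≈ 282

Setting both brackets to zero gives the nullclines P + 0.73Q = 554 and 0.641P + Q = 505.
Substituting Q = 505 - 0.641P into the first: P(1 - 0.73·0.641) = 554 - 0.73·505.
So P* = 185/0.532 = 348, and then Q* = 505 - 0.641·348 = 282.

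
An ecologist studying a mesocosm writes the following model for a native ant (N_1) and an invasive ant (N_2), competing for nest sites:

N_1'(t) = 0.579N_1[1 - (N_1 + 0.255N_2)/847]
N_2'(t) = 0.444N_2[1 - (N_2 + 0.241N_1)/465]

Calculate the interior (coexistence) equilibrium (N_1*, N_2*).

Setting both brackets to zero gives the nullclines N_1 + 0.255N_2 = 847 and 0.241N_1 + N_2 = 465.
Substituting N_2 = 465 - 0.241N_1 into the first: N_1(1 - 0.255·0.241) = 847 - 0.255·465.
So N_1* = 728/0.939 = 776, and then N_2* = 465 - 0.241·776 = 278.

N_1* ≈ 776, N_2* ≈ 278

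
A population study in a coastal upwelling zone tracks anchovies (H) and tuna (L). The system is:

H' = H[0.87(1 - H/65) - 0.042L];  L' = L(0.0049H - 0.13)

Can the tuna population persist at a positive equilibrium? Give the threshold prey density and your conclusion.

Threshold H = 26.5; K > 26.5, so yes, the predator persists.

The predator equation gives dL/dt > 0 only when H > 0.13/0.0049 = 26.5.
Without the predator, H → K = 65. Since 65 > 26.5, the predator can invade and persist.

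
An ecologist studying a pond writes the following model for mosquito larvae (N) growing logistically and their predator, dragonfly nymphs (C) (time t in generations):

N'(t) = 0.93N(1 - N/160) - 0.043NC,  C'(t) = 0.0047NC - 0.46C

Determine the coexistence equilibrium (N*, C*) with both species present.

N* ≈ 97.9, C* ≈ 8.4

From dC/dt = 0 with C > 0: 0.0047N* = 0.46, so N* = 97.9.
Substitute into dN/dt = 0: 0.93(1 - 97.9/160) = 0.043C*.
The bracket is 0.388, giving C* = 0.361/0.043 = 8.4.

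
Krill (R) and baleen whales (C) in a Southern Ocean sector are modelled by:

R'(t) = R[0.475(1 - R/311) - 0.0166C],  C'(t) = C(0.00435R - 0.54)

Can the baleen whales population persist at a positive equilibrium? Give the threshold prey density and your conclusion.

The predator equation gives dC/dt > 0 only when R > 0.54/0.00435 = 124.
Without the predator, R → K = 311. Since 311 > 124, the predator can invade and persist.

Threshold R = 124; K > 124, so yes, the predator persists.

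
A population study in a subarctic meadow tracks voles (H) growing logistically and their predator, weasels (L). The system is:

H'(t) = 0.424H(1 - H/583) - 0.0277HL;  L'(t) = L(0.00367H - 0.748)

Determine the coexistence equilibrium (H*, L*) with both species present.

From dL/dt = 0 with L > 0: 0.00367H* = 0.748, so H* = 204.
Substitute into dH/dt = 0: 0.424(1 - 204/583) = 0.0277L*.
The bracket is 0.65, giving L* = 0.276/0.0277 = 9.96.

H* ≈ 204, L* ≈ 9.96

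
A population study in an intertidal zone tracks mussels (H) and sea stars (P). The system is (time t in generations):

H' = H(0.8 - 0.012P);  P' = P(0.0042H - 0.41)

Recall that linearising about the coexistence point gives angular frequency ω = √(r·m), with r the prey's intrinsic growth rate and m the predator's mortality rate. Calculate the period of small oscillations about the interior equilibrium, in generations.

Here r = 0.8 and m = 0.41, so r·m = 0.328.
ω = √0.328 = 0.573 per generation, hence T = 2π/ω ≈ 11 generations.

T ≈ 11 generations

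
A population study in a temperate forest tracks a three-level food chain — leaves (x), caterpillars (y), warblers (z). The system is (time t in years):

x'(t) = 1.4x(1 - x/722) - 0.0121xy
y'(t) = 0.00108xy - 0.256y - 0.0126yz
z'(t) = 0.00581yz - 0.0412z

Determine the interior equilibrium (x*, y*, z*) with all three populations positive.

From dz/dt = 0: 0.00581y* = 0.0412, so y* = 7.09.
From dx/dt = 0: 1.4(1 - x*/722) = 0.0121·7.09, giving x* = 722·(1 - 0.0613) = 678.
From dy/dt = 0: 0.00108·678 - 0.256 = 0.0126z*, so z* = 0.476/0.0126 = 37.8.

x* ≈ 678, y* ≈ 7.09, z* ≈ 37.8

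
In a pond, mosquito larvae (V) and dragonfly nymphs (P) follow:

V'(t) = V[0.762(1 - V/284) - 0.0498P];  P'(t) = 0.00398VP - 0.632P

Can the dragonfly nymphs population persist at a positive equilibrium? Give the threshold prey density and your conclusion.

The predator equation gives dP/dt > 0 only when V > 0.632/0.00398 = 159.
Without the predator, V → K = 284. Since 284 > 159, the predator can invade and persist.

Threshold V = 159; K > 159, so yes, the predator persists.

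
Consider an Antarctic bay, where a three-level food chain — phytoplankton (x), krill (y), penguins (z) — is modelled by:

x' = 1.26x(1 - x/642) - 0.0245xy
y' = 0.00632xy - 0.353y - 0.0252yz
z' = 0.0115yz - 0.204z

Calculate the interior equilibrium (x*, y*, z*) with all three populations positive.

From dz/dt = 0: 0.0115y* = 0.204, so y* = 17.7.
From dx/dt = 0: 1.26(1 - x*/642) = 0.0245·17.7, giving x* = 642·(1 - 0.345) = 421.
From dy/dt = 0: 0.00632·421 - 0.353 = 0.0252z*, so z* = 2.3/0.0252 = 91.5.

x* ≈ 421, y* ≈ 17.7, z* ≈ 91.5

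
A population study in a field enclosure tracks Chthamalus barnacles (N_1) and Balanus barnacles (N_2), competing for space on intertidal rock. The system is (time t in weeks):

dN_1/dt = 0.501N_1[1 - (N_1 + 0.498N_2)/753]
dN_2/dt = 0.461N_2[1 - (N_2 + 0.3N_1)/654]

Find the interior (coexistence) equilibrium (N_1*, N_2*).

Setting both brackets to zero gives the nullclines N_1 + 0.498N_2 = 753 and 0.3N_1 + N_2 = 654.
Substituting N_2 = 654 - 0.3N_1 into the first: N_1(1 - 0.498·0.3) = 753 - 0.498·654.
So N_1* = 427/0.851 = 502, and then N_2* = 654 - 0.3·502 = 503.

N_1* ≈ 502, N_2* ≈ 503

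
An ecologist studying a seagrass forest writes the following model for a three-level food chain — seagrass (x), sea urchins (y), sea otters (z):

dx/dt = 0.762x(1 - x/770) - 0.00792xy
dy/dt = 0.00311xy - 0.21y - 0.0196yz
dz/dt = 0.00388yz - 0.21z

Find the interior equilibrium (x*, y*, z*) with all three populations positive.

From dz/dt = 0: 0.00388y* = 0.21, so y* = 54.1.
From dx/dt = 0: 0.762(1 - x*/770) = 0.00792·54.1, giving x* = 770·(1 - 0.563) = 337.
From dy/dt = 0: 0.00311·337 - 0.21 = 0.0196z*, so z* = 0.838/0.0196 = 42.7.

x* ≈ 337, y* ≈ 54.1, z* ≈ 42.7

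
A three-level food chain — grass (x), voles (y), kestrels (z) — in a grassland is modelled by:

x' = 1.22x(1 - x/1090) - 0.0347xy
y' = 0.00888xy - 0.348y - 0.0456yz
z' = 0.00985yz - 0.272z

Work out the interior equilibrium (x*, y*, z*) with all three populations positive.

x* ≈ 234, y* ≈ 27.6, z* ≈ 37.9

From dz/dt = 0: 0.00985y* = 0.272, so y* = 27.6.
From dx/dt = 0: 1.22(1 - x*/1090) = 0.0347·27.6, giving x* = 1090·(1 - 0.785) = 234.
From dy/dt = 0: 0.00888·234 - 0.348 = 0.0456z*, so z* = 1.73/0.0456 = 37.9.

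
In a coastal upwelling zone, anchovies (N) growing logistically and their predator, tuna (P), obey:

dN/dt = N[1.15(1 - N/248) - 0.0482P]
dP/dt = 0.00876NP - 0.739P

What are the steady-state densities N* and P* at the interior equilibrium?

N* ≈ 84.4, P* ≈ 15.7

From dP/dt = 0 with P > 0: 0.00876N* = 0.739, so N* = 84.4.
Substitute into dN/dt = 0: 1.15(1 - 84.4/248) = 0.0482P*.
The bracket is 0.66, giving P* = 0.759/0.0482 = 15.7.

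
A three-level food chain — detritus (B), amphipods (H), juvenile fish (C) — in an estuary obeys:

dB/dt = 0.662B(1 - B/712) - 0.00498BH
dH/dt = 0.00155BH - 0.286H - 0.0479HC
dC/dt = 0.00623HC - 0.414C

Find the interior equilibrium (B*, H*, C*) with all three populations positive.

B* ≈ 356, H* ≈ 66.5, C* ≈ 5.55

From dC/dt = 0: 0.00623H* = 0.414, so H* = 66.5.
From dB/dt = 0: 0.662(1 - B*/712) = 0.00498·66.5, giving B* = 712·(1 - 0.5) = 356.
From dH/dt = 0: 0.00155·356 - 0.286 = 0.0479C*, so C* = 0.266/0.0479 = 5.55.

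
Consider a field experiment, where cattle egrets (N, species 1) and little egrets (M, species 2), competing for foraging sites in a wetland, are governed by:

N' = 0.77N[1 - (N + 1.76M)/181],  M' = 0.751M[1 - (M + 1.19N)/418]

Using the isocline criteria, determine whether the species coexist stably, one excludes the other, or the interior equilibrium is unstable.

Compare the nullcline intercepts: K1/α12 = 181/1.76 = 103 < K2 = 418; K2/α21 = 418/1.19 = 351 > K1 = 181.
Since the inequalities point opposite ways, species 2 can invade but species 1 cannot.

species 2 excludes species 1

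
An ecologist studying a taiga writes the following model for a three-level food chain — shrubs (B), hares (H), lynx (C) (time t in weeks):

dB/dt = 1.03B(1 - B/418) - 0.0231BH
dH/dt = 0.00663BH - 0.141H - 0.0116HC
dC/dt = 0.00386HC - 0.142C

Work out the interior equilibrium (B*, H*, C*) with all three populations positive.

From dC/dt = 0: 0.00386H* = 0.142, so H* = 36.8.
From dB/dt = 0: 1.03(1 - B*/418) = 0.0231·36.8, giving B* = 418·(1 - 0.825) = 73.1.
From dH/dt = 0: 0.00663·73.1 - 0.141 = 0.0116C*, so C* = 0.344/0.0116 = 29.6.

B* ≈ 73.1, H* ≈ 36.8, C* ≈ 29.6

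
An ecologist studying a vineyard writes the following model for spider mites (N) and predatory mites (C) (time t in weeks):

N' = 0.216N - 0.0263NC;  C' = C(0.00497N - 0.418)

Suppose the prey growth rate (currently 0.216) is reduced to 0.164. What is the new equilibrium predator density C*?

C* ≈ 6.24

At the interior fixed point, setting dN/dt = 0 with N > 0 fixes C* = (prey growth rate)/(NC coefficient) — independent of the other coefficients.
With the change, C* = 0.164/0.0263 = 6.24; it falls from 8.21.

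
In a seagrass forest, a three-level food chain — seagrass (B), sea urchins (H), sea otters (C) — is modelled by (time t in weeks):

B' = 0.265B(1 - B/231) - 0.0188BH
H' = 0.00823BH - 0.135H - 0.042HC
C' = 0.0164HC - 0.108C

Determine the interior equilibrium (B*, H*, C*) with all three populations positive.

B* ≈ 123, H* ≈ 6.59, C* ≈ 20.9

From dC/dt = 0: 0.0164H* = 0.108, so H* = 6.59.
From dB/dt = 0: 0.265(1 - B*/231) = 0.0188·6.59, giving B* = 231·(1 - 0.467) = 123.
From dH/dt = 0: 0.00823·123 - 0.135 = 0.042C*, so C* = 0.878/0.042 = 20.9.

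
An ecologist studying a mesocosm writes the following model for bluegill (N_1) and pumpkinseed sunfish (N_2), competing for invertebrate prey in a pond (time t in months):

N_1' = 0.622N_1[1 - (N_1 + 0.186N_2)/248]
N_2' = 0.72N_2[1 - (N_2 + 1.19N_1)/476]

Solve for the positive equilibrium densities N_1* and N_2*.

N_1* ≈ 205, N_2* ≈ 232

Setting both brackets to zero gives the nullclines N_1 + 0.186N_2 = 248 and 1.19N_1 + N_2 = 476.
Substituting N_2 = 476 - 1.19N_1 into the first: N_1(1 - 0.186·1.19) = 248 - 0.186·476.
So N_1* = 159/0.779 = 205, and then N_2* = 476 - 1.19·205 = 232.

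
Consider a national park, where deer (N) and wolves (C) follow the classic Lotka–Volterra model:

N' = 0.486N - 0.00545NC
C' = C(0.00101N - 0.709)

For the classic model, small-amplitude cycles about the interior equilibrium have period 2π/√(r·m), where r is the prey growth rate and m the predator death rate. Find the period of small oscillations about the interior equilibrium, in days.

Here r = 0.486 and m = 0.709, so r·m = 0.345.
ω = √0.345 = 0.587 per day, hence T = 2π/ω ≈ 10.7 days.

T ≈ 10.7 days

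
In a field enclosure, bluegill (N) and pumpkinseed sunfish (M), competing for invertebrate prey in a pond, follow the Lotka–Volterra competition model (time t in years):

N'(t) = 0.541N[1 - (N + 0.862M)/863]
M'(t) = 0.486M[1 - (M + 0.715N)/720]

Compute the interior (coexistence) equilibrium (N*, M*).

Setting both brackets to zero gives the nullclines N + 0.862M = 863 and 0.715N + M = 720.
Substituting M = 720 - 0.715N into the first: N(1 - 0.862·0.715) = 863 - 0.862·720.
So N* = 242/0.384 = 632, and then M* = 720 - 0.715·632 = 268.

N* ≈ 632, M* ≈ 268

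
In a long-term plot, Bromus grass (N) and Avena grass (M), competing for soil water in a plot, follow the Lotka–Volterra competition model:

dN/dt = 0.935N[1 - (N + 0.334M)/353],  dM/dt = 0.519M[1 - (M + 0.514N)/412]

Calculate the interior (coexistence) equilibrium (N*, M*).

Setting both brackets to zero gives the nullclines N + 0.334M = 353 and 0.514N + M = 412.
Substituting M = 412 - 0.514N into the first: N(1 - 0.334·0.514) = 353 - 0.334·412.
So N* = 215/0.828 = 260, and then M* = 412 - 0.514·260 = 278.

N* ≈ 260, M* ≈ 278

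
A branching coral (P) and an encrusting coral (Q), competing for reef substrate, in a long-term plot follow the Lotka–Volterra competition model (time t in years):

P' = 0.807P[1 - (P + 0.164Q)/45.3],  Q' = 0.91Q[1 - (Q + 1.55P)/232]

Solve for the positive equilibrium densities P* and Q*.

Setting both brackets to zero gives the nullclines P + 0.164Q = 45.3 and 1.55P + Q = 232.
Substituting Q = 232 - 1.55P into the first: P(1 - 0.164·1.55) = 45.3 - 0.164·232.
So P* = 7.25/0.746 = 9.72, and then Q* = 232 - 1.55·9.72 = 217.

P* ≈ 9.72, Q* ≈ 217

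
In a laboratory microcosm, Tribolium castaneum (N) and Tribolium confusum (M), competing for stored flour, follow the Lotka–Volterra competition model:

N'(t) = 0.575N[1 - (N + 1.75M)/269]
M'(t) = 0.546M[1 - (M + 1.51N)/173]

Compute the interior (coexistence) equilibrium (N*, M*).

Setting both brackets to zero gives the nullclines N + 1.75M = 269 and 1.51N + M = 173.
Substituting M = 173 - 1.51N into the first: N(1 - 1.75·1.51) = 269 - 1.75·173.
So N* = -33.8/-1.64 = 20.5, and then M* = 173 - 1.51·20.5 = 142.

N* ≈ 20.5, M* ≈ 142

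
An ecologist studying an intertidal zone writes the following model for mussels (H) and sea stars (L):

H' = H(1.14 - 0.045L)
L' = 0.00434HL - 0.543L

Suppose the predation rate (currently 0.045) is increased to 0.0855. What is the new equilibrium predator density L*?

At the interior fixed point, setting dH/dt = 0 with H > 0 fixes L* = (prey growth rate)/(HL coefficient) — independent of the other coefficients.
With the change, L* = 1.14/0.0855 = 13.3; it falls from 25.3.

L* ≈ 13.3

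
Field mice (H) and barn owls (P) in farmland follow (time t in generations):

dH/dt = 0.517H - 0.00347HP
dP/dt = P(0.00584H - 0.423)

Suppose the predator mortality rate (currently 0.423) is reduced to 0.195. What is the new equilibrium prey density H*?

At the interior fixed point, setting dP/dt = 0 with P > 0 fixes H* = (predator death rate)/(HP coefficient) — independent of the other coefficients.
With the change, H* = 0.195/0.00584 = 33.4; it falls from 72.4.

H* ≈ 33.4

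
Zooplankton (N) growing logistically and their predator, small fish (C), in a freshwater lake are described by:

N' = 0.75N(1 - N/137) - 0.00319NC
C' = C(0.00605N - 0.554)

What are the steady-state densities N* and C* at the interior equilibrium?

N* ≈ 91.6, C* ≈ 78

From dC/dt = 0 with C > 0: 0.00605N* = 0.554, so N* = 91.6.
Substitute into dN/dt = 0: 0.75(1 - 91.6/137) = 0.00319C*.
The bracket is 0.332, giving C* = 0.249/0.00319 = 78.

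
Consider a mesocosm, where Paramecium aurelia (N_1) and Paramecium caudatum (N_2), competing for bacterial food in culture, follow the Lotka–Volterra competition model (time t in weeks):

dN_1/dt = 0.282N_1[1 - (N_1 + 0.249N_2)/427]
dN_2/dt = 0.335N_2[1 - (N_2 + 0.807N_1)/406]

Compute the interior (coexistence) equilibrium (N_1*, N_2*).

Setting both brackets to zero gives the nullclines N_1 + 0.249N_2 = 427 and 0.807N_1 + N_2 = 406.
Substituting N_2 = 406 - 0.807N_1 into the first: N_1(1 - 0.249·0.807) = 427 - 0.249·406.
So N_1* = 326/0.799 = 408, and then N_2* = 406 - 0.807·408 = 76.9.

N_1* ≈ 408, N_2* ≈ 76.9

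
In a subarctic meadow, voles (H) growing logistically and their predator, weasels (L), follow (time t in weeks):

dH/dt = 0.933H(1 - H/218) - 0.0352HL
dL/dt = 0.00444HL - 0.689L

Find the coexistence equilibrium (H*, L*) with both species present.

H* ≈ 155, L* ≈ 7.64

From dL/dt = 0 with L > 0: 0.00444H* = 0.689, so H* = 155.
Substitute into dH/dt = 0: 0.933(1 - 155/218) = 0.0352L*.
The bracket is 0.288, giving L* = 0.269/0.0352 = 7.64.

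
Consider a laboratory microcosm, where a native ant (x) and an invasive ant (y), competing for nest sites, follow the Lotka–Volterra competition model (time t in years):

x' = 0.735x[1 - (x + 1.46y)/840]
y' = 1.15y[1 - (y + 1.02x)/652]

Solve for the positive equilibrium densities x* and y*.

Setting both brackets to zero gives the nullclines x + 1.46y = 840 and 1.02x + y = 652.
Substituting y = 652 - 1.02x into the first: x(1 - 1.46·1.02) = 840 - 1.46·652.
So x* = -112/-0.489 = 229, and then y* = 652 - 1.02·229 = 419.

x* ≈ 229, y* ≈ 419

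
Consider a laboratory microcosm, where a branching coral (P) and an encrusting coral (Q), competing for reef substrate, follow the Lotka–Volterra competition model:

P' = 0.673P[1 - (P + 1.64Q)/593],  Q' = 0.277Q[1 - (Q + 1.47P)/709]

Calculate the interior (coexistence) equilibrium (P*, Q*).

Setting both brackets to zero gives the nullclines P + 1.64Q = 593 and 1.47P + Q = 709.
Substituting Q = 709 - 1.47P into the first: P(1 - 1.64·1.47) = 593 - 1.64·709.
So P* = -570/-1.41 = 404, and then Q* = 709 - 1.47·404 = 115.

P* ≈ 404, Q* ≈ 115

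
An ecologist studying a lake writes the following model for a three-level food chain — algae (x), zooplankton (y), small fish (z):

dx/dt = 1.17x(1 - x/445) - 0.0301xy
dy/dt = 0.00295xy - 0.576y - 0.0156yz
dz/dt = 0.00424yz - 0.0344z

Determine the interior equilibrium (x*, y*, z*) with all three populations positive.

x* ≈ 352, y* ≈ 8.11, z* ≈ 29.7

From dz/dt = 0: 0.00424y* = 0.0344, so y* = 8.11.
From dx/dt = 0: 1.17(1 - x*/445) = 0.0301·8.11, giving x* = 445·(1 - 0.209) = 352.
From dy/dt = 0: 0.00295·352 - 0.576 = 0.0156z*, so z* = 0.463/0.0156 = 29.7.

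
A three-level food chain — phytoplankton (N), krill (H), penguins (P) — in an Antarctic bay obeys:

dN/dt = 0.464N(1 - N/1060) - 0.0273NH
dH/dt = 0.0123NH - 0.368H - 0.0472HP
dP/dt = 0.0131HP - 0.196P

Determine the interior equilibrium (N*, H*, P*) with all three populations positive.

From dP/dt = 0: 0.0131H* = 0.196, so H* = 15.
From dN/dt = 0: 0.464(1 - N*/1060) = 0.0273·15, giving N* = 1060·(1 - 0.88) = 127.
From dH/dt = 0: 0.0123·127 - 0.368 = 0.0472P*, so P* = 1.19/0.0472 = 25.3.

N* ≈ 127, H* ≈ 15, P* ≈ 25.3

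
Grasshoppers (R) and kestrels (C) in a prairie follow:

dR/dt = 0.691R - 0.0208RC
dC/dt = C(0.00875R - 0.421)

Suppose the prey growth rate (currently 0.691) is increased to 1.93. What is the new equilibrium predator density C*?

At the interior fixed point, setting dR/dt = 0 with R > 0 fixes C* = (prey growth rate)/(RC coefficient) — independent of the other coefficients.
With the change, C* = 1.93/0.0208 = 92.8; it rises from 33.2.

C* ≈ 92.8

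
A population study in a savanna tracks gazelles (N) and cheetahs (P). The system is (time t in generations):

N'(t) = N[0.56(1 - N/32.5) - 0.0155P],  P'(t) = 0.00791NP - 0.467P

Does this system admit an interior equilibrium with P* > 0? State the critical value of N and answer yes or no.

The predator equation gives dP/dt > 0 only when N > 0.467/0.00791 = 59.
Without the predator, N → K = 32.5. Since 32.5 < 59, the predator cannot invade.

Threshold N = 59; K < 59, so no, the predator goes extinct.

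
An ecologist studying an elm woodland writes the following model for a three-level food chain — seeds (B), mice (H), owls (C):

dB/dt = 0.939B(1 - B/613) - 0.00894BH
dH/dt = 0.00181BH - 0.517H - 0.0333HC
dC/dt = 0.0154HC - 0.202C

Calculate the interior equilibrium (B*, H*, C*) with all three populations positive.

B* ≈ 536, H* ≈ 13.1, C* ≈ 13.6

From dC/dt = 0: 0.0154H* = 0.202, so H* = 13.1.
From dB/dt = 0: 0.939(1 - B*/613) = 0.00894·13.1, giving B* = 613·(1 - 0.125) = 536.
From dH/dt = 0: 0.00181·536 - 0.517 = 0.0333C*, so C* = 0.454/0.0333 = 13.6.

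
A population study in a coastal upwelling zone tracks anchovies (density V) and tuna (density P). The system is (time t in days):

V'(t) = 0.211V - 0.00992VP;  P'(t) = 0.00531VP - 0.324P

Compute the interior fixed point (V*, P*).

Set dP/dt = 0 with P > 0: 0.00531V - 0.324 = 0, so V* = 0.324/0.00531 = 61.
Set dV/dt = 0 with V > 0: 0.211 - 0.00992P = 0, so P* = 0.211/0.00992 = 21.3.

V* ≈ 61, P* ≈ 21.3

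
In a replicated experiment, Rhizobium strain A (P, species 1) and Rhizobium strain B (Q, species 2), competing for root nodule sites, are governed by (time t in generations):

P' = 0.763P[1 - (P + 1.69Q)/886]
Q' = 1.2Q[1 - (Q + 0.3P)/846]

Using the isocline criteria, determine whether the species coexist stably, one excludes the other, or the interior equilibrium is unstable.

species 2 excludes species 1

Compare the nullcline intercepts: K1/α12 = 886/1.69 = 524 < K2 = 846; K2/α21 = 846/0.3 = 2820 > K1 = 886.
Since the inequalities point opposite ways, species 2 can invade but species 1 cannot.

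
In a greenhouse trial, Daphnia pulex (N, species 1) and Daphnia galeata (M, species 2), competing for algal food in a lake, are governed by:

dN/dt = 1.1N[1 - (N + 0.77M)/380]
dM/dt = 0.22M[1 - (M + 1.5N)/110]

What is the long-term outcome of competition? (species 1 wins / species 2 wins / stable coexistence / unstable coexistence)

Compare the nullcline intercepts: K1/α12 = 380/0.77 = 494 > K2 = 110; K2/α21 = 110/1.5 = 73.3 < K1 = 380.
Since the inequalities point opposite ways, species 1 can invade but species 2 cannot.

species 1 excludes species 2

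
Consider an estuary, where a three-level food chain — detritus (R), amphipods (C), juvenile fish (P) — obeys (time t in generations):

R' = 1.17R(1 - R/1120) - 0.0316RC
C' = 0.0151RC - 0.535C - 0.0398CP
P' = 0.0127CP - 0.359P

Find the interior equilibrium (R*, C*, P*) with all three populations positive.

R* ≈ 265, C* ≈ 28.3, P* ≈ 87.1

From dP/dt = 0: 0.0127C* = 0.359, so C* = 28.3.
From dR/dt = 0: 1.17(1 - R*/1120) = 0.0316·28.3, giving R* = 1120·(1 - 0.763) = 265.
From dC/dt = 0: 0.0151·265 - 0.535 = 0.0398P*, so P* = 3.47/0.0398 = 87.1.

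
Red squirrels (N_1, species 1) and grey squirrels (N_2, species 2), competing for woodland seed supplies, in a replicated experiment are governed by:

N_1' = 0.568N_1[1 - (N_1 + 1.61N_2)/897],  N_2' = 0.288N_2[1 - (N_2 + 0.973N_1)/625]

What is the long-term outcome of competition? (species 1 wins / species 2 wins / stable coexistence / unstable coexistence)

unstable coexistence (outcome depends on initial conditions)

Compare the nullcline intercepts: K1/α12 = 897/1.61 = 557 < K2 = 625; K2/α21 = 625/0.973 = 642 < K1 = 897.
Since both are reversed, neither can invade when rare; the interior point is a saddle.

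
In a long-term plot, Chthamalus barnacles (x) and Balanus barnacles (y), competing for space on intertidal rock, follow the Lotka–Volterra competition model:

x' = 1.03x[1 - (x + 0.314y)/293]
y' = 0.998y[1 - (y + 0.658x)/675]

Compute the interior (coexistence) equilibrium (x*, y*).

Setting both brackets to zero gives the nullclines x + 0.314y = 293 and 0.658x + y = 675.
Substituting y = 675 - 0.658x into the first: x(1 - 0.314·0.658) = 293 - 0.314·675.
So x* = 81.1/0.793 = 102, and then y* = 675 - 0.658·102 = 608.

x* ≈ 102, y* ≈ 608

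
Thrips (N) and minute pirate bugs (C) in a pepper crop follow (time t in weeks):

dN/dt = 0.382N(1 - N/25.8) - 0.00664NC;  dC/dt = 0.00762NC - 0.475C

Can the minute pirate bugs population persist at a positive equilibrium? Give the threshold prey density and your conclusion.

The predator equation gives dC/dt > 0 only when N > 0.475/0.00762 = 62.3.
Without the predator, N → K = 25.8. Since 25.8 < 62.3, the predator cannot invade.

Threshold N = 62.3; K < 62.3, so no, the predator goes extinct.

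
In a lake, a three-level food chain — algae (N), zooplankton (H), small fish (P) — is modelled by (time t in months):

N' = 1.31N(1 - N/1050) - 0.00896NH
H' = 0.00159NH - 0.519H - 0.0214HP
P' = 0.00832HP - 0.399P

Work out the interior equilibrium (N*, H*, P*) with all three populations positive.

From dP/dt = 0: 0.00832H* = 0.399, so H* = 48.
From dN/dt = 0: 1.31(1 - N*/1050) = 0.00896·48, giving N* = 1050·(1 - 0.328) = 706.
From dH/dt = 0: 0.00159·706 - 0.519 = 0.0214P*, so P* = 0.603/0.0214 = 28.2.

N* ≈ 706, H* ≈ 48, P* ≈ 28.2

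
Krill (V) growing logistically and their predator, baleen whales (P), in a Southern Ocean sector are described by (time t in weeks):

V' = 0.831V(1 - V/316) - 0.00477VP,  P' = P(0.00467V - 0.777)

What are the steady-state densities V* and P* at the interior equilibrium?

V* ≈ 166, P* ≈ 82.5

From dP/dt = 0 with P > 0: 0.00467V* = 0.777, so V* = 166.
Substitute into dV/dt = 0: 0.831(1 - 166/316) = 0.00477P*.
The bracket is 0.473, giving P* = 0.393/0.00477 = 82.5.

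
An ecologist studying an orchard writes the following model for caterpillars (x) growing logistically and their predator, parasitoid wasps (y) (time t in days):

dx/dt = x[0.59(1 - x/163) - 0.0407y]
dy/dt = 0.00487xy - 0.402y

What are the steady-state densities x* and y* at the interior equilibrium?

From dy/dt = 0 with y > 0: 0.00487x* = 0.402, so x* = 82.5.
Substitute into dx/dt = 0: 0.59(1 - 82.5/163) = 0.0407y*.
The bracket is 0.494, giving y* = 0.291/0.0407 = 7.16.

x* ≈ 82.5, y* ≈ 7.16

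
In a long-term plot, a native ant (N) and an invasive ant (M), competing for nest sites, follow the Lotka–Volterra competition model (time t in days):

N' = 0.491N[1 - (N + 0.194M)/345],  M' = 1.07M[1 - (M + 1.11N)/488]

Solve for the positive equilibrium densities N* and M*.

N* ≈ 319, M* ≈ 134

Setting both brackets to zero gives the nullclines N + 0.194M = 345 and 1.11N + M = 488.
Substituting M = 488 - 1.11N into the first: N(1 - 0.194·1.11) = 345 - 0.194·488.
So N* = 250/0.785 = 319, and then M* = 488 - 1.11·319 = 134.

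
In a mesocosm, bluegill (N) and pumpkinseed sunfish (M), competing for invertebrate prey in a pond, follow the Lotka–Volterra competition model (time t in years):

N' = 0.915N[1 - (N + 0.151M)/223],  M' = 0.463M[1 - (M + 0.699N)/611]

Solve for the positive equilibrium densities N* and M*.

N* ≈ 146, M* ≈ 509

Setting both brackets to zero gives the nullclines N + 0.151M = 223 and 0.699N + M = 611.
Substituting M = 611 - 0.699N into the first: N(1 - 0.151·0.699) = 223 - 0.151·611.
So N* = 131/0.894 = 146, and then M* = 611 - 0.699·146 = 509.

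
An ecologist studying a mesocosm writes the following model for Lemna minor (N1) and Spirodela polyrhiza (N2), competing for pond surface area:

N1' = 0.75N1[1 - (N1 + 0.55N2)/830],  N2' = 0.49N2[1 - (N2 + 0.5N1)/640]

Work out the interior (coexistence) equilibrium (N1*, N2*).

Setting both brackets to zero gives the nullclines N1 + 0.55N2 = 830 and 0.5N1 + N2 = 640.
Substituting N2 = 640 - 0.5N1 into the first: N1(1 - 0.55·0.5) = 830 - 0.55·640.
So N1* = 478/0.725 = 659, and then N2* = 640 - 0.5·659 = 310.

N1* ≈ 659, N2* ≈ 310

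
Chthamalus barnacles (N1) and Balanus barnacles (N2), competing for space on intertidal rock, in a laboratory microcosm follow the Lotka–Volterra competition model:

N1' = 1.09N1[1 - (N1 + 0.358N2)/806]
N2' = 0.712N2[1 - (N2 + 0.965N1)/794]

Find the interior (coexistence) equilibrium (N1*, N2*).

N1* ≈ 797, N2* ≈ 24.8

Setting both brackets to zero gives the nullclines N1 + 0.358N2 = 806 and 0.965N1 + N2 = 794.
Substituting N2 = 794 - 0.965N1 into the first: N1(1 - 0.358·0.965) = 806 - 0.358·794.
So N1* = 522/0.655 = 797, and then N2* = 794 - 0.965·797 = 24.8.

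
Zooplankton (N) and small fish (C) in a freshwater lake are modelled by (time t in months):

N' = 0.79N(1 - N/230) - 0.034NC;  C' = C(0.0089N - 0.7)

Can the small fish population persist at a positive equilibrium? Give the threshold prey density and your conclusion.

Threshold N = 78.7; K > 78.7, so yes, the predator persists.

The predator equation gives dC/dt > 0 only when N > 0.7/0.0089 = 78.7.
Without the predator, N → K = 230. Since 230 > 78.7, the predator can invade and persist.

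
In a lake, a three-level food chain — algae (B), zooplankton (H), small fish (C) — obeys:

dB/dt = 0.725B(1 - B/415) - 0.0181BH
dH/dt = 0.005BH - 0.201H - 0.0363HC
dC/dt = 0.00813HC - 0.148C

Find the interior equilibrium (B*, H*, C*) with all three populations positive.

From dC/dt = 0: 0.00813H* = 0.148, so H* = 18.2.
From dB/dt = 0: 0.725(1 - B*/415) = 0.0181·18.2, giving B* = 415·(1 - 0.454) = 226.
From dH/dt = 0: 0.005·226 - 0.201 = 0.0363C*, so C* = 0.931/0.0363 = 25.6.

B* ≈ 226, H* ≈ 18.2, C* ≈ 25.6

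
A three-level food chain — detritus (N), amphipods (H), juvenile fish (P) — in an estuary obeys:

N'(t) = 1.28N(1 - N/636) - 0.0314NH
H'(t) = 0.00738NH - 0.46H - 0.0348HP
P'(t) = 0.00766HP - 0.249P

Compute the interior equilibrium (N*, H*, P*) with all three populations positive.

From dP/dt = 0: 0.00766H* = 0.249, so H* = 32.5.
From dN/dt = 0: 1.28(1 - N*/636) = 0.0314·32.5, giving N* = 636·(1 - 0.797) = 129.
From dH/dt = 0: 0.00738·129 - 0.46 = 0.0348P*, so P* = 0.491/0.0348 = 14.1.

N* ≈ 129, H* ≈ 32.5, P* ≈ 14.1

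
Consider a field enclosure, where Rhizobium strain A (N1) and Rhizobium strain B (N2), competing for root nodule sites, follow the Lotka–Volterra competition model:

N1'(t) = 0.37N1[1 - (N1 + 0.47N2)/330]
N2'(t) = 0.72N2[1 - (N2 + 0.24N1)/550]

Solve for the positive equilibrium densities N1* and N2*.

N1* ≈ 80.6, N2* ≈ 531

Setting both brackets to zero gives the nullclines N1 + 0.47N2 = 330 and 0.24N1 + N2 = 550.
Substituting N2 = 550 - 0.24N1 into the first: N1(1 - 0.47·0.24) = 330 - 0.47·550.
So N1* = 71.5/0.887 = 80.6, and then N2* = 550 - 0.24·80.6 = 531.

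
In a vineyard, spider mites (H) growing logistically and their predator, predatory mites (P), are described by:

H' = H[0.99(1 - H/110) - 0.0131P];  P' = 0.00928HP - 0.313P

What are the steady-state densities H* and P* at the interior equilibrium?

H* ≈ 33.7, P* ≈ 52.4

From dP/dt = 0 with P > 0: 0.00928H* = 0.313, so H* = 33.7.
Substitute into dH/dt = 0: 0.99(1 - 33.7/110) = 0.0131P*.
The bracket is 0.693, giving P* = 0.686/0.0131 = 52.4.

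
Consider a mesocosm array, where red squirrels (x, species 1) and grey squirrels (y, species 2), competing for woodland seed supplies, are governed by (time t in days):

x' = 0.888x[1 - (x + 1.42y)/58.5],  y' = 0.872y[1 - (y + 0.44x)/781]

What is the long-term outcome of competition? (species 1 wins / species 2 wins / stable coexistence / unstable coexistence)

Compare the nullcline intercepts: K1/α12 = 58.5/1.42 = 41.2 < K2 = 781; K2/α21 = 781/0.44 = 1780 > K1 = 58.5.
Since the inequalities point opposite ways, species 2 can invade but species 1 cannot.

species 2 excludes species 1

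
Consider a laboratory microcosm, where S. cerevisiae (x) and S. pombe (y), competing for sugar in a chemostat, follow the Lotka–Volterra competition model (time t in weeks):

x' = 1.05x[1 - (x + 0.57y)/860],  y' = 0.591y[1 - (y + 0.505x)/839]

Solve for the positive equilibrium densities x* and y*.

Setting both brackets to zero gives the nullclines x + 0.57y = 860 and 0.505x + y = 839.
Substituting y = 839 - 0.505x into the first: x(1 - 0.57·0.505) = 860 - 0.57·839.
So x* = 382/0.712 = 536, and then y* = 839 - 0.505·536 = 568.

x* ≈ 536, y* ≈ 568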